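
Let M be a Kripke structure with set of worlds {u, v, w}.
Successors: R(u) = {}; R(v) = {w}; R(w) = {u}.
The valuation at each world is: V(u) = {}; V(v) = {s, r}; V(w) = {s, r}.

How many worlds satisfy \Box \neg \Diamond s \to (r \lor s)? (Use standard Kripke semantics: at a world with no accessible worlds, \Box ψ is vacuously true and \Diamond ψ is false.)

Recall that \Box ψ holds at a world iff ψ holds at every accessible world, and \Diamond ψ holds iff ψ holds at some accessible world.
Let φ = \Box \neg \Diamond s \to (r \lor s). Evaluate φ at each world:
  u (successors ∅): φ is false.
  v (successors {w}): φ is true.
  w (successors {u}): φ is true.
For instance, at w:
  At w: \Box \neg \Diamond s is true, r \lor s is true, so \Box \neg \Diamond s \to (r \lor s) is true.
    At w: \Box \neg \Diamond s requires \neg \Diamond s at every successor {u}.
      At u: \neg \Diamond s is true.
    So \Box \neg \Diamond s is true at w.
Satisfying worlds: {v, w}

2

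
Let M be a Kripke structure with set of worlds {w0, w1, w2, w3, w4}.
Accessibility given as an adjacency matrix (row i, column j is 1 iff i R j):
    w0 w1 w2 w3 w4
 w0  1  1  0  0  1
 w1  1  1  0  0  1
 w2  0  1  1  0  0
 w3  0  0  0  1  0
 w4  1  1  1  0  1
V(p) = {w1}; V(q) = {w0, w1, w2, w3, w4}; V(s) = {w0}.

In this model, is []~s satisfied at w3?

Yes

Recall that []ψ holds at a world iff ψ holds at every accessible world, and <>ψ holds iff ψ holds at some accessible world.
At w3: []~s requires ~s at every successor {w3}.
  At w3: ~s is true.
So []~s is true at w3.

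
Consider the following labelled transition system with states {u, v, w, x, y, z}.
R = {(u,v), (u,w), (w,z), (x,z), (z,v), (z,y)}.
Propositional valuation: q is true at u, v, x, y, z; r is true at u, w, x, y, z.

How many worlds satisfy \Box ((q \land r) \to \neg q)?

Recall that \Box ψ holds at a world iff ψ holds at every accessible world, and \Diamond ψ holds iff ψ holds at some accessible world.
Let φ = \Box ((q \land r) \to \neg q). Evaluate φ at each world:
  u (successors {v, w}): φ is true.
  v (successors ∅): φ is true.
  w (successors {z}): φ is false.
  x (successors {z}): φ is false.
  y (successors ∅): φ is true.
  z (successors {v, y}): φ is false.
For instance, at z:
  At z: \Box ((q \land r) \to \neg q) requires (q \land r) \to \neg q at every successor {v, y}.
    (q \land r) \to \neg q fails at y, so \Box ((q \land r) \to \neg q) is false at z.
Satisfying worlds: {u, v, y}

3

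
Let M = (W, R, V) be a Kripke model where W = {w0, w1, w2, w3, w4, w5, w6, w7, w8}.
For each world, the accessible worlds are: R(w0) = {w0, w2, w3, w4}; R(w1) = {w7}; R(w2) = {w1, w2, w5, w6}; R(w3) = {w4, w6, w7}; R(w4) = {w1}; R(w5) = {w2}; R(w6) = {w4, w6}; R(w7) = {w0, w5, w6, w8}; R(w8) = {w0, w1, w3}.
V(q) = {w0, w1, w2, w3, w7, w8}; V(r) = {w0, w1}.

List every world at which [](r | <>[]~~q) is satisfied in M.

w0, w1, w3, w4, w5, w6, w8

Let φ = [](r | <>[]~~q). Evaluate φ at each world:
  w0 (successors {w0, w2, w3, w4}): φ is true.
  w1 (successors {w7}): φ is true.
  w2 (successors {w1, w2, w5, w6}): φ is false.
  w3 (successors {w4, w6, w7}): φ is true.
  w4 (successors {w1}): φ is true.
  w5 (successors {w2}): φ is true.
  w6 (successors {w4, w6}): φ is true.
  w7 (successors {w0, w5, w6, w8}): φ is false.
  w8 (successors {w0, w1, w3}): φ is true.
For instance, at w7:
  At w7: [](r | <>[]~~q) requires r | <>[]~~q at every successor {w0, w5, w6, w8}.
    r | <>[]~~q fails at w5, so [](r | <>[]~~q) is false at w7.
      At w5: r is false, <>[]~~q is false, so r | <>[]~~q is false.
Satisfying worlds: {w0, w1, w3, w4, w5, w6, w8}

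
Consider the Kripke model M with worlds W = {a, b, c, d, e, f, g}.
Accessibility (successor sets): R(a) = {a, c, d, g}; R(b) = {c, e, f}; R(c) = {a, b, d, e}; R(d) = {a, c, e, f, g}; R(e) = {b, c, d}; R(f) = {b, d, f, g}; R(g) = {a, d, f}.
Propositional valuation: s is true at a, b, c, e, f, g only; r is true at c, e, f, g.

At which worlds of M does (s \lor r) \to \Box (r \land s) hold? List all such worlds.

b, d

Recall that \Box ψ holds at a world iff ψ holds at every accessible world, and \Diamond ψ holds iff ψ holds at some accessible world.
Let φ = (s \lor r) \to \Box (r \land s). Evaluate φ at each world:
  a (successors {a, c, d, g}): φ is false.
  b (successors {c, e, f}): φ is true.
  c (successors {a, b, d, e}): φ is false.
  d (successors {a, c, e, f, g}): φ is true.
  e (successors {b, c, d}): φ is false.
  f (successors {b, d, f, g}): φ is false.
  g (successors {a, d, f}): φ is false.
For instance, at g:
  At g: s \lor r is true, \Box (r \land s) is false, so (s \lor r) \to \Box (r \land s) is false.
    At g: \Box (r \land s) requires r \land s at every successor {a, d, f}.
      r \land s fails at a, so \Box (r \land s) is false at g.
Satisfying worlds: {b, d}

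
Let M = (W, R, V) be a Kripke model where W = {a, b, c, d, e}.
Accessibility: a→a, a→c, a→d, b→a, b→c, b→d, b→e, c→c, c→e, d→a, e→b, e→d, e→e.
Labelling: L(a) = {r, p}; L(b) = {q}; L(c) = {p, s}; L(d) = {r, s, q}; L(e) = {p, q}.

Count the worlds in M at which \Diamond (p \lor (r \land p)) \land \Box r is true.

Recall that \Box ψ holds at a world iff ψ holds at every accessible world, and \Diamond ψ holds iff ψ holds at some accessible world.
Let φ = \Diamond (p \lor (r \land p)) \land \Box r. Evaluate φ at each world:
  a (successors {a, c, d}): φ is false.
  b (successors {a, c, d, e}): φ is false.
  c (successors {c, e}): φ is false.
  d (successors {a}): φ is true.
  e (successors {b, d, e}): φ is false.
For instance, at e:
  At e: \Diamond (p \lor (r \land p)) is true, \Box r is false, so \Diamond (p \lor (r \land p)) \land \Box r is false.
    At e: \Diamond (p \lor (r \land p)) requires p \lor (r \land p) at some successor in {b, d, e}.
      p \lor (r \land p) holds at e, so \Diamond (p \lor (r \land p)) is true at e.
    At e: \Box r requires r at every successor {b, d, e}.
      r fails at b, so \Box r is false at e.
Satisfying worlds: {d}

1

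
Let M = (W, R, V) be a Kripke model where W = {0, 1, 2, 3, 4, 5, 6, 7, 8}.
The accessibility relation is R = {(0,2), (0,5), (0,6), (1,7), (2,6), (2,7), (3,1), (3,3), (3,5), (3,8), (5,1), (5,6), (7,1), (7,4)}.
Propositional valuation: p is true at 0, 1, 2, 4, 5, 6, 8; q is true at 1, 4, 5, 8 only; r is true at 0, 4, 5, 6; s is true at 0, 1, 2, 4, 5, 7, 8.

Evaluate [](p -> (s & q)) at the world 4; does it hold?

At 4: no accessible worlds, so [](p -> (s & q)) holds vacuously.

Yes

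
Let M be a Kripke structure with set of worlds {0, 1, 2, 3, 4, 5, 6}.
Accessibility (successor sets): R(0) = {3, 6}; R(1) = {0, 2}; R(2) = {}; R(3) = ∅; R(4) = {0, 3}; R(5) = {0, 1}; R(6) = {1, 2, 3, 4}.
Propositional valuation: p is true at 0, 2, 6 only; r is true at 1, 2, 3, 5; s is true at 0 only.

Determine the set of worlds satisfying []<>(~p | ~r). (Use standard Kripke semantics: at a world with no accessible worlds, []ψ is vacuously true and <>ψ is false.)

2, 3, 5

Recall that []ψ holds at a world iff ψ holds at every accessible world, and <>ψ holds iff ψ holds at some accessible world.
Let φ = []<>(~p | ~r). Evaluate φ at each world:
  0 (successors {3, 6}): φ is false.
  1 (successors {0, 2}): φ is false.
  2 (successors ∅): φ is true.
  3 (successors ∅): φ is true.
  4 (successors {0, 3}): φ is false.
  5 (successors {0, 1}): φ is true.
  6 (successors {1, 2, 3, 4}): φ is false.
For instance, at 4:
  At 4: []<>(~p | ~r) requires <>(~p | ~r) at every successor {0, 3}.
    <>(~p | ~r) fails at 3, so []<>(~p | ~r) is false at 4.
      At 3: no accessible worlds, so <>(~p | ~r) is false.
Satisfying worlds: {2, 3, 5}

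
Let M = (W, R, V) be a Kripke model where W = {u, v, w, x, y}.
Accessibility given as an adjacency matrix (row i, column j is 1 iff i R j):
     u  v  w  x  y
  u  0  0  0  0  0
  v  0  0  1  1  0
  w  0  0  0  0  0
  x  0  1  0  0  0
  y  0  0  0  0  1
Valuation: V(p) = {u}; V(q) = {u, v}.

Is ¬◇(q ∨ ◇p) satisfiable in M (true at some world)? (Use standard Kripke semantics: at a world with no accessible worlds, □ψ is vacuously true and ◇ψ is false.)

Yes

Let φ = ¬◇(q ∨ ◇p). Evaluate φ at each world:
  u (successors ∅): φ is true.
  v (successors {w, x}): φ is true.
  w (successors ∅): φ is true.
  x (successors {v}): φ is false.
  y (successors {y}): φ is true.
Detail at u (witness):
  At u: ◇(q ∨ ◇p) is false, so ¬◇(q ∨ ◇p) is true.
    At u: no accessible worlds, so ◇(q ∨ ◇p) is false.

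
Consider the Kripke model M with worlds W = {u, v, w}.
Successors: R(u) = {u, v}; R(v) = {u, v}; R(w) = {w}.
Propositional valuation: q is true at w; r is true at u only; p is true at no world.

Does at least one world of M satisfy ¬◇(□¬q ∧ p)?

Let φ = ¬◇(□¬q ∧ p). Evaluate φ at each world:
  u (successors {u, v}): φ is true.
  v (successors {u, v}): φ is true.
  w (successors {w}): φ is true.
Detail at u (witness):
  At u: ◇(□¬q ∧ p) is false, so ¬◇(□¬q ∧ p) is true.
    At u: ◇(□¬q ∧ p) requires □¬q ∧ p at some successor in {u, v}.
      At u: □¬q ∧ p is false.
      At v: □¬q ∧ p is false.
    So ◇(□¬q ∧ p) is false at u.

Yes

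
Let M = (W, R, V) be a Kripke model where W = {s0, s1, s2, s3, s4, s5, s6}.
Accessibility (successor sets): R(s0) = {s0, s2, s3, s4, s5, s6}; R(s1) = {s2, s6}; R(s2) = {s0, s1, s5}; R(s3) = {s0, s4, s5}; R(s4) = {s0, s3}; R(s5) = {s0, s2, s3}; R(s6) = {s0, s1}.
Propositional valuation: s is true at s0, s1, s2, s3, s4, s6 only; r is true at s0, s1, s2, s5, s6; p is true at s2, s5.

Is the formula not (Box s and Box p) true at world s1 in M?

At s1: Box s and Box p is false, so not (Box s and Box p) is true.
  At s1: Box s is true, Box p is false, so Box s and Box p is false.
    At s1: Box s requires s at every successor {s2, s6}.
      At s2: s is true.
      At s6: s is true.
    So Box s is true at s1.
    At s1: Box p requires p at every successor {s2, s6}.
      p fails at s6, so Box p is false at s1.

Yes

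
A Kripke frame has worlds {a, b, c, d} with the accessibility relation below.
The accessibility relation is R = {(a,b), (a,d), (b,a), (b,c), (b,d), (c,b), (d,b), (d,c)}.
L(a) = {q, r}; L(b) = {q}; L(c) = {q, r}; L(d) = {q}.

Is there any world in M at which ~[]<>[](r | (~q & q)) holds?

Yes

Recall that []ψ holds at a world iff ψ holds at every accessible world, and <>ψ holds iff ψ holds at some accessible world.
Let φ = ~[]<>[](r | (~q & q)). Evaluate φ at each world:
  a (successors {b, d}): φ is true.
  b (successors {a, c, d}): φ is true.
  c (successors {b}): φ is true.
  d (successors {b, c}): φ is true.
Detail at a (witness):
  At a: []<>[](r | (~q & q)) is false, so ~[]<>[](r | (~q & q)) is true.
    At a: []<>[](r | (~q & q)) requires <>[](r | (~q & q)) at every successor {b, d}.
      <>[](r | (~q & q)) fails at b, so []<>[](r | (~q & q)) is false at a.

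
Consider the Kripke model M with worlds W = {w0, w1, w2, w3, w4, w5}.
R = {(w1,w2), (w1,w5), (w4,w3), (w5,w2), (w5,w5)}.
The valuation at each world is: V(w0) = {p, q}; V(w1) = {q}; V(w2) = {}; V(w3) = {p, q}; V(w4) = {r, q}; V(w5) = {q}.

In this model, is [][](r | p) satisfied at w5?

At w5: [][](r | p) requires [](r | p) at every successor {w2, w5}.
  [](r | p) fails at w5, so [][](r | p) is false at w5.
    At w5: [](r | p) requires r | p at every successor {w2, w5}.
      r | p fails at w2, so [](r | p) is false at w5.

No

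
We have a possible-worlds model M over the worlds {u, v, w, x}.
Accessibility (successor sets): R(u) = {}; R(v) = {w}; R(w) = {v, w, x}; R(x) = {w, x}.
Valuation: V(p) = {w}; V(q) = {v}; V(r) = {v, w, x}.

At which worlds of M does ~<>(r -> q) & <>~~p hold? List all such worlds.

Recall that <>ψ holds at a world iff ψ holds at some accessible world.
Let φ = ~<>(r -> q) & <>~~p. Evaluate φ at each world:
  u (successors ∅): φ is false.
  v (successors {w}): φ is true.
  w (successors {v, w, x}): φ is false.
  x (successors {w, x}): φ is true.
For instance, at w:
  At w: ~<>(r -> q) is false, <>~~p is true, so ~<>(r -> q) & <>~~p is false.
    At w: <>(r -> q) is true, so ~<>(r -> q) is false.
      At w: <>(r -> q) requires r -> q at some successor in {v, w, x}.
        r -> q holds at v, so <>(r -> q) is true at w.
    At w: <>~~p requires ~~p at some successor in {v, w, x}.
      ~~p holds at w, so <>~~p is true at w.
Satisfying worlds: {v, x}

v, x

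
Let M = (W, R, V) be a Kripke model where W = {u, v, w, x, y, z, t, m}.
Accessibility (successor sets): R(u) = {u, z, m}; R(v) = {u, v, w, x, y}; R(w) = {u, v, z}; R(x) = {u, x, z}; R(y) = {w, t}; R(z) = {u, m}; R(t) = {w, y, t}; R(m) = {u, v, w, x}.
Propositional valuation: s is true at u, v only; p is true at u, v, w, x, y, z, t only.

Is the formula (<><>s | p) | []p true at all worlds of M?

Let φ = (<><>s | p) | []p. Evaluate φ at each world:
  u (successors {u, z, m}): φ is true.
  v (successors {u, v, w, x, y}): φ is true.
  w (successors {u, v, z}): φ is true.
  x (successors {u, x, z}): φ is true.
  y (successors {w, t}): φ is true.
  z (successors {u, m}): φ is true.
  t (successors {w, y, t}): φ is true.
  m (successors {u, v, w, x}): φ is true.
For instance, at x:
  At x: <><>s | p is true, []p is true, so (<><>s | p) | []p is true.
    At x: <><>s is true, p is true, so <><>s | p is true.
      At x: <><>s requires <>s at some successor in {u, x, z}.
        <>s holds at u, so <><>s is true at x.
    At x: []p requires p at every successor {u, x, z}.
      At u: p is true.
      At x: p is true.
      At z: p is true.
    So []p is true at x.

Yes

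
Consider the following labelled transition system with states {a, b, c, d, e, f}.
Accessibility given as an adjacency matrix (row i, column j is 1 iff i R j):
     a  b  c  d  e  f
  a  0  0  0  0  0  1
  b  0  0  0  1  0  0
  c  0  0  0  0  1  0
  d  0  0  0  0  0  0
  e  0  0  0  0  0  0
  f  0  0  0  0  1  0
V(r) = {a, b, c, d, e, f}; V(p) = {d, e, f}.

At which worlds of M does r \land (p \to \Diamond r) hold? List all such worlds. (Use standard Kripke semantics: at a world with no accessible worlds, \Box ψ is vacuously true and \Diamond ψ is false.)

a, b, c, f

Let φ = r \land (p \to \Diamond r). Evaluate φ at each world:
  a (successors {f}): φ is true.
  b (successors {d}): φ is true.
  c (successors {e}): φ is true.
  d (successors ∅): φ is false.
  e (successors ∅): φ is false.
  f (successors {e}): φ is true.
For instance, at f:
  At f: r is true, p \to \Diamond r is true, so r \land (p \to \Diamond r) is true.
    At f: p is true, \Diamond r is true, so p \to \Diamond r is true.
      At f: \Diamond r requires r at some successor in {e}.
        r holds at e, so \Diamond r is true at f.
Satisfying worlds: {a, b, c, f}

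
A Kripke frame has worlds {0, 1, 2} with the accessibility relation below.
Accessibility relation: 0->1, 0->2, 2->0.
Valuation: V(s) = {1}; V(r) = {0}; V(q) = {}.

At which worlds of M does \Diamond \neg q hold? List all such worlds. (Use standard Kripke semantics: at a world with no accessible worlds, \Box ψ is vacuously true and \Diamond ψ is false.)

Let φ = \Diamond \neg q. Evaluate φ at each world:
  0 (successors {1, 2}): φ is true.
  1 (successors ∅): φ is false.
  2 (successors {0}): φ is true.
For instance, at 2:
  At 2: \Diamond \neg q requires \neg q at some successor in {0}.
    \neg q holds at 0, so \Diamond \neg q is true at 2.
Satisfying worlds: {0, 2}

0, 2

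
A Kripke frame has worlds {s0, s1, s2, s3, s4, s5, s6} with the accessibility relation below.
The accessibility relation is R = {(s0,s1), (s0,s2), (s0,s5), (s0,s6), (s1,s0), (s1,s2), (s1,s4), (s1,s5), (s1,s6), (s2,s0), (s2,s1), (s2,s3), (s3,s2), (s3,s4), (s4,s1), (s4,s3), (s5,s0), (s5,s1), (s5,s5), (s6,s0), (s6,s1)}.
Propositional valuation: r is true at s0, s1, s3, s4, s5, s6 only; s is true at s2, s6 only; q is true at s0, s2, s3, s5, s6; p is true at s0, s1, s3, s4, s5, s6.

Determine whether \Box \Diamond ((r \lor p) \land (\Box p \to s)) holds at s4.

No

Recall that \Box ψ holds at a world iff ψ holds at every accessible world, and \Diamond ψ holds iff ψ holds at some accessible world.
At s4: \Box \Diamond ((r \lor p) \land (\Box p \to s)) requires \Diamond ((r \lor p) \land (\Box p \to s)) at every successor {s1, s3}.
  \Diamond ((r \lor p) \land (\Box p \to s)) fails at s3, so \Box \Diamond ((r \lor p) \land (\Box p \to s)) is false at s4.
    At s3: \Diamond ((r \lor p) \land (\Box p \to s)) requires (r \lor p) \land (\Box p \to s) at some successor in {s2, s4}.
      At s2: (r \lor p) \land (\Box p \to s) is false.
      At s4: (r \lor p) \land (\Box p \to s) is false.
    So \Diamond ((r \lor p) \land (\Box p \to s)) is false at s3.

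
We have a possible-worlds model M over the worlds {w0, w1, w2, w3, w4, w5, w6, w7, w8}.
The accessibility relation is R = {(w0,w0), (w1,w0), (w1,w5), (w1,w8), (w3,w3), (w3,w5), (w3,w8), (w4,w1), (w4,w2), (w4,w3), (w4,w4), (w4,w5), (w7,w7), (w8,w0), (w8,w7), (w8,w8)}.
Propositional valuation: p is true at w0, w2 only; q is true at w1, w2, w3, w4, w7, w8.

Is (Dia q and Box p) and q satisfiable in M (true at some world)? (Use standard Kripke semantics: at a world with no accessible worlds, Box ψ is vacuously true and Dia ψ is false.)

No

Let φ = (Dia q and Box p) and q. Evaluate φ at each world:
  w0 (successors {w0}): φ is false.
  w1 (successors {w0, w5, w8}): φ is false.
  w2 (successors ∅): φ is false.
  w3 (successors {w3, w5, w8}): φ is false.
  w4 (successors {w1, w2, w3, w4, w5}): φ is false.
  w5 (successors ∅): φ is false.
  w6 (successors ∅): φ is false.
  w7 (successors {w7}): φ is false.
  w8 (successors {w0, w7, w8}): φ is false.
For instance, at w1:
  At w1: Dia q and Box p is false, q is true, so (Dia q and Box p) and q is false.
    At w1: Dia q is true, Box p is false, so Dia q and Box p is false.
      At w1: Dia q requires q at some successor in {w0, w5, w8}.
        q holds at w8, so Dia q is true at w1.
      At w1: Box p requires p at every successor {w0, w5, w8}.
        p fails at w5, so Box p is false at w1.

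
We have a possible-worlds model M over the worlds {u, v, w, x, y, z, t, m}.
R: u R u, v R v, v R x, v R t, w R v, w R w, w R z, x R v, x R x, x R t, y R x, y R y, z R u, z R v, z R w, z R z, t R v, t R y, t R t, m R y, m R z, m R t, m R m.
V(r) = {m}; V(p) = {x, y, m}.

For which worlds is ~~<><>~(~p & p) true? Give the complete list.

u, v, w, x, y, z, t, m

Let φ = ~~<><>~(~p & p). Evaluate φ at each world:
  u (successors {u}): φ is true.
  v (successors {v, x, t}): φ is true.
  w (successors {v, w, z}): φ is true.
  x (successors {v, x, t}): φ is true.
  y (successors {x, y}): φ is true.
  z (successors {u, v, w, z}): φ is true.
  t (successors {v, y, t}): φ is true.
  m (successors {y, z, t, m}): φ is true.
For instance, at w:
  At w: ~<><>~(~p & p) is false, so ~~<><>~(~p & p) is true.
    At w: <><>~(~p & p) is true, so ~<><>~(~p & p) is false.
      At w: <><>~(~p & p) requires <>~(~p & p) at some successor in {v, w, z}.
        <>~(~p & p) holds at v, so <><>~(~p & p) is true at w.
Satisfying worlds: {u, v, w, x, y, z, t, m}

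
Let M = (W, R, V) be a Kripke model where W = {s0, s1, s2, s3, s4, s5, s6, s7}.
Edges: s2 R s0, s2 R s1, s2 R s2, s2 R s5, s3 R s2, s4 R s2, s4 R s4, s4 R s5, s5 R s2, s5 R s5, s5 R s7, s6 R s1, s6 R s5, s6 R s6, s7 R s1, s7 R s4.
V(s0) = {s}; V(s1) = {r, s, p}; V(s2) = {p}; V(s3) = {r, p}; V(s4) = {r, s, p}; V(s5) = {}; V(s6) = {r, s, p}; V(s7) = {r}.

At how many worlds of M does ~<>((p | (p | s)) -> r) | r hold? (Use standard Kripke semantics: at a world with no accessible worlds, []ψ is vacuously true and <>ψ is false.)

Recall that <>ψ holds at a world iff ψ holds at some accessible world.
Let φ = ~<>((p | (p | s)) -> r) | r. Evaluate φ at each world:
  s0 (successors ∅): φ is true.
  s1 (successors ∅): φ is true.
  s2 (successors {s0, s1, s2, s5}): φ is false.
  s3 (successors {s2}): φ is true.
  s4 (successors {s2, s4, s5}): φ is true.
  s5 (successors {s2, s5, s7}): φ is false.
  s6 (successors {s1, s5, s6}): φ is true.
  s7 (successors {s1, s4}): φ is true.
For instance, at s3:
  At s3: ~<>((p | (p | s)) -> r) is true, r is true, so ~<>((p | (p | s)) -> r) | r is true.
    At s3: <>((p | (p | s)) -> r) is false, so ~<>((p | (p | s)) -> r) is true.
      At s3: <>((p | (p | s)) -> r) requires (p | (p | s)) -> r at some successor in {s2}.
        At s2: (p | (p | s)) -> r is false.
      So <>((p | (p | s)) -> r) is false at s3.
Satisfying worlds: {s0, s1, s3, s4, s6, s7}

6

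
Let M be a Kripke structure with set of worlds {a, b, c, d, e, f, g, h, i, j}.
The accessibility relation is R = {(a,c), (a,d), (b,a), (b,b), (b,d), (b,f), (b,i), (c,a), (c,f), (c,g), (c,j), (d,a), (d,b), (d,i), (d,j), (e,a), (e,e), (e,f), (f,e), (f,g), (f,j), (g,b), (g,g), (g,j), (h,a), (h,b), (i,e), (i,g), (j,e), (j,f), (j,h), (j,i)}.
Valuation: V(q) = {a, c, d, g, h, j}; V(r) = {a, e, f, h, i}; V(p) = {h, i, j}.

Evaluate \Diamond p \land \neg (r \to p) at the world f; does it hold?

At f: \Diamond p is true, \neg (r \to p) is true, so \Diamond p \land \neg (r \to p) is true.
  At f: \Diamond p requires p at some successor in {e, g, j}.
    p holds at j, so \Diamond p is true at f.

Yes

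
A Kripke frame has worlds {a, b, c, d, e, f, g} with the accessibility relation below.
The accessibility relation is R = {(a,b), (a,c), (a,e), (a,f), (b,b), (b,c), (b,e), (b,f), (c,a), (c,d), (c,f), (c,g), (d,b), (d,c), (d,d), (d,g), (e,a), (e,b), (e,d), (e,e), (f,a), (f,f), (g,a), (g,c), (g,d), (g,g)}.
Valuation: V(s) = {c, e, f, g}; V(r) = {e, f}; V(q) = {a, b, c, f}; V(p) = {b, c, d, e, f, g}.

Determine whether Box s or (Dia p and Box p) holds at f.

No

At f: Box s is false, Dia p and Box p is false, so Box s or (Dia p and Box p) is false.
  At f: Box s requires s at every successor {a, f}.
    s fails at a, so Box s is false at f.
  At f: Dia p is true, Box p is false, so Dia p and Box p is false.
    At f: Dia p requires p at some successor in {a, f}.
      p holds at f, so Dia p is true at f.
    At f: Box p requires p at every successor {a, f}.
      p fails at a, so Box p is false at f.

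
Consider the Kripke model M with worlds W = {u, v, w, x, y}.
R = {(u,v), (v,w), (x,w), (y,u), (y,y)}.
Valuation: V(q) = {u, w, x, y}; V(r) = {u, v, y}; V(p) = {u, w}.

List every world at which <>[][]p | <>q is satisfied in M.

Let φ = <>[][]p | <>q. Evaluate φ at each world:
  u (successors {v}): φ is true.
  v (successors {w}): φ is true.
  w (successors ∅): φ is false.
  x (successors {w}): φ is true.
  y (successors {u, y}): φ is true.
For instance, at y:
  At y: <>[][]p is true, <>q is true, so <>[][]p | <>q is true.
    At y: <>[][]p requires [][]p at some successor in {u, y}.
      [][]p holds at u, so <>[][]p is true at y.
    At y: <>q requires q at some successor in {u, y}.
      q holds at u, so <>q is true at y.
Satisfying worlds: {u, v, x, y}

u, v, x, y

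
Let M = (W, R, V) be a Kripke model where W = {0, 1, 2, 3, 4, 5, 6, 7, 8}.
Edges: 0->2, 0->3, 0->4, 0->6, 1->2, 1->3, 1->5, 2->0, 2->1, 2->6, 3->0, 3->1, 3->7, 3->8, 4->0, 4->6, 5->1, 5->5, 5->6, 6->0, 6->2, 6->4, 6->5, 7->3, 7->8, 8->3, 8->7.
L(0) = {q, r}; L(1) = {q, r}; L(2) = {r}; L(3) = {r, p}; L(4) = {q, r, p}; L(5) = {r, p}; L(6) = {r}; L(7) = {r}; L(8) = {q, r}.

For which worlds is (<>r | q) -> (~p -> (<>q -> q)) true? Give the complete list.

0, 1, 3, 4, 5, 8

Let φ = (<>r | q) -> (~p -> (<>q -> q)). Evaluate φ at each world:
  0 (successors {2, 3, 4, 6}): φ is true.
  1 (successors {2, 3, 5}): φ is true.
  2 (successors {0, 1, 6}): φ is false.
  3 (successors {0, 1, 7, 8}): φ is true.
  4 (successors {0, 6}): φ is true.
  5 (successors {1, 5, 6}): φ is true.
  6 (successors {0, 2, 4, 5}): φ is false.
  7 (successors {3, 8}): φ is false.
  8 (successors {3, 7}): φ is true.
For instance, at 8:
  At 8: <>r | q is true, ~p -> (<>q -> q) is true, so (<>r | q) -> (~p -> (<>q -> q)) is true.
    At 8: <>r is true, q is true, so <>r | q is true.
      At 8: <>r requires r at some successor in {3, 7}.
        r holds at 3, so <>r is true at 8.
    At 8: ~p is true, <>q -> q is true, so ~p -> (<>q -> q) is true.
      At 8: <>q is false, q is true, so <>q -> q is true.
Satisfying worlds: {0, 1, 3, 4, 5, 8}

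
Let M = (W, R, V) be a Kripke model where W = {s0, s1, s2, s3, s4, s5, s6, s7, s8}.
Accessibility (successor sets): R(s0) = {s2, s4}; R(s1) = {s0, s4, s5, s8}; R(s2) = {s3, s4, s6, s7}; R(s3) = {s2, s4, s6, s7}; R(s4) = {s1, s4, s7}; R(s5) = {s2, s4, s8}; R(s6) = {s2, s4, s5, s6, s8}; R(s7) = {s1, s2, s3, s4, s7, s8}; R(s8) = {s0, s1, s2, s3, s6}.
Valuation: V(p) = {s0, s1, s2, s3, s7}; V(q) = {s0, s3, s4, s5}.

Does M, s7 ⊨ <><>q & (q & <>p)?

No

Recall that <>ψ holds at a world iff ψ holds at some accessible world.
At s7: <><>q is true, q & <>p is false, so <><>q & (q & <>p) is false.
  At s7: <><>q requires <>q at some successor in {s1, s2, s3, s4, s7, s8}.
    <>q holds at s1, so <><>q is true at s7.
      At s1: <>q requires q at some successor in {s0, s4, s5, s8}.
        q holds at s0, so <>q is true at s1.
  At s7: q is false, <>p is true, so q & <>p is false.
    At s7: <>p requires p at some successor in {s1, s2, s3, s4, s7, s8}.
      p holds at s1, so <>p is true at s7.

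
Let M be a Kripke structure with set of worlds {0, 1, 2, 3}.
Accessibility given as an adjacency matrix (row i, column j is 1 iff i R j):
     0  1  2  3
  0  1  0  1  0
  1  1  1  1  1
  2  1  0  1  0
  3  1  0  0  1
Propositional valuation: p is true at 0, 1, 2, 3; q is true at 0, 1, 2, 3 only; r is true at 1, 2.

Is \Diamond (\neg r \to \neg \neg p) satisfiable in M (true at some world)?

Yes

Let φ = \Diamond (\neg r \to \neg \neg p). Evaluate φ at each world:
  0 (successors {0, 2}): φ is true.
  1 (successors {0, 1, 2, 3}): φ is true.
  2 (successors {0, 2}): φ is true.
  3 (successors {0, 3}): φ is true.
Detail at 0 (witness):
  At 0: \Diamond (\neg r \to \neg \neg p) requires \neg r \to \neg \neg p at some successor in {0, 2}.
    \neg r \to \neg \neg p holds at 0, so \Diamond (\neg r \to \neg \neg p) is true at 0.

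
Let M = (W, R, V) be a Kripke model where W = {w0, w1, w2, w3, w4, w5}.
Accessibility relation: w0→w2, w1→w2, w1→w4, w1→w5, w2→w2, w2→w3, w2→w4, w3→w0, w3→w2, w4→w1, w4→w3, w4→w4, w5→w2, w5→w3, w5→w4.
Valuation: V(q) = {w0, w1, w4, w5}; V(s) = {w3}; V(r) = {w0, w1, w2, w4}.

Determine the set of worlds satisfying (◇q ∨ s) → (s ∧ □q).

w0

Let φ = (◇q ∨ s) → (s ∧ □q). Evaluate φ at each world:
  w0 (successors {w2}): φ is true.
  w1 (successors {w2, w4, w5}): φ is false.
  w2 (successors {w2, w3, w4}): φ is false.
  w3 (successors {w0, w2}): φ is false.
  w4 (successors {w1, w3, w4}): φ is false.
  w5 (successors {w2, w3, w4}): φ is false.
For instance, at w3:
  At w3: ◇q ∨ s is true, s ∧ □q is false, so (◇q ∨ s) → (s ∧ □q) is false.
    At w3: ◇q is true, s is true, so ◇q ∨ s is true.
      At w3: ◇q requires q at some successor in {w0, w2}.
        q holds at w0, so ◇q is true at w3.
    At w3: s is true, □q is false, so s ∧ □q is false.
      At w3: □q requires q at every successor {w0, w2}.
        q fails at w2, so □q is false at w3.
Satisfying worlds: {w0}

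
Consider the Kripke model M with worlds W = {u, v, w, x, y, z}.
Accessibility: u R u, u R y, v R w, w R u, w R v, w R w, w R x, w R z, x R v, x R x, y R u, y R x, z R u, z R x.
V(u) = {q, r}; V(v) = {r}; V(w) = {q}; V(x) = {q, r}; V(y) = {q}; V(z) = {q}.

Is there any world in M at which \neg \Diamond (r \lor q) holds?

No

Let φ = \neg \Diamond (r \lor q). Evaluate φ at each world:
  u (successors {u, y}): φ is false.
  v (successors {w}): φ is false.
  w (successors {u, v, w, x, z}): φ is false.
  x (successors {v, x}): φ is false.
  y (successors {u, x}): φ is false.
  z (successors {u, x}): φ is false.
For instance, at z:
  At z: \Diamond (r \lor q) is true, so \neg \Diamond (r \lor q) is false.
    At z: \Diamond (r \lor q) requires r \lor q at some successor in {u, x}.
      r \lor q holds at u, so \Diamond (r \lor q) is true at z.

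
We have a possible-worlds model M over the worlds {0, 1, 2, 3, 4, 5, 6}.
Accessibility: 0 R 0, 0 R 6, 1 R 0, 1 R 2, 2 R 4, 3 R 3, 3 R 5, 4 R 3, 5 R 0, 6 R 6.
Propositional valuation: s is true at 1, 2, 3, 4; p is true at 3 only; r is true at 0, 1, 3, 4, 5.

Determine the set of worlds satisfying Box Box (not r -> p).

Let φ = Box Box (not r -> p). Evaluate φ at each world:
  0 (successors {0, 6}): φ is false.
  1 (successors {0, 2}): φ is false.
  2 (successors {4}): φ is true.
  3 (successors {3, 5}): φ is true.
  4 (successors {3}): φ is true.
  5 (successors {0}): φ is false.
  6 (successors {6}): φ is false.
For instance, at 3:
  At 3: Box Box (not r -> p) requires Box (not r -> p) at every successor {3, 5}.
      At 3: Box (not r -> p) requires not r -> p at every successor {3, 5}.
        At 3: not r -> p is true.
        At 5: not r -> p is true.
      So Box (not r -> p) is true at 3.
      At 5: Box (not r -> p) requires not r -> p at every successor {0}.
        At 0: not r -> p is true.
      So Box (not r -> p) is true at 5.
  So Box Box (not r -> p) is true at 3.
Satisfying worlds: {2, 3, 4}

2, 3, 4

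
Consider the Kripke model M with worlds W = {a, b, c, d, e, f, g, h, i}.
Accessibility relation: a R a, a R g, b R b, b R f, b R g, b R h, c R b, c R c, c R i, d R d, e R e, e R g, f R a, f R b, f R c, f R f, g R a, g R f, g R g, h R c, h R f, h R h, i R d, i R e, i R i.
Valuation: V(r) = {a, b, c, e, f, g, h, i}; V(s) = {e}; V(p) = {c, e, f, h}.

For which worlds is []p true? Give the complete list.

h

Let φ = []p. Evaluate φ at each world:
  a (successors {a, g}): φ is false.
  b (successors {b, f, g, h}): φ is false.
  c (successors {b, c, i}): φ is false.
  d (successors {d}): φ is false.
  e (successors {e, g}): φ is false.
  f (successors {a, b, c, f}): φ is false.
  g (successors {a, f, g}): φ is false.
  h (successors {c, f, h}): φ is true.
  i (successors {d, e, i}): φ is false.
For instance, at a:
  At a: []p requires p at every successor {a, g}.
    p fails at a, so []p is false at a.
Satisfying worlds: {h}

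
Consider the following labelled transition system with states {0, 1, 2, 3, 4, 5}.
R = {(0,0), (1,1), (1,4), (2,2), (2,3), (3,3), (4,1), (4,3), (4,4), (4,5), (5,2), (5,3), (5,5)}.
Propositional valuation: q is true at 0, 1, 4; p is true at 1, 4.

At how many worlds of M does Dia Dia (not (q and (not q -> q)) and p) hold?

0

Recall that Dia ψ holds at a world iff ψ holds at some accessible world.
Let φ = Dia Dia (not (q and (not q -> q)) and p). Evaluate φ at each world:
  0 (successors {0}): φ is false.
  1 (successors {1, 4}): φ is false.
  2 (successors {2, 3}): φ is false.
  3 (successors {3}): φ is false.
  4 (successors {1, 3, 4, 5}): φ is false.
  5 (successors {2, 3, 5}): φ is false.
For instance, at 4:
  At 4: Dia Dia (not (q and (not q -> q)) and p) requires Dia (not (q and (not q -> q)) and p) at some successor in {1, 3, 4, 5}.
    At 1: Dia (not (q and (not q -> q)) and p) is false.
    At 3: Dia (not (q and (not q -> q)) and p) is false.
    At 4: Dia (not (q and (not q -> q)) and p) is false.
    At 5: Dia (not (q and (not q -> q)) and p) is false.
  So Dia Dia (not (q and (not q -> q)) and p) is false at 4.
Satisfying worlds: none.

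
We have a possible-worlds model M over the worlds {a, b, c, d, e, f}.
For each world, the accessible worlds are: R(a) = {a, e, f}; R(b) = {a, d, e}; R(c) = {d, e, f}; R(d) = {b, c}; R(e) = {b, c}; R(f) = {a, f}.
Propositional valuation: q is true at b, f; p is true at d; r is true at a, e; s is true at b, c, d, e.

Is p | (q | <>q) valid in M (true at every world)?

Let φ = p | (q | <>q). Evaluate φ at each world:
  a (successors {a, e, f}): φ is true.
  b (successors {a, d, e}): φ is true.
  c (successors {d, e, f}): φ is true.
  d (successors {b, c}): φ is true.
  e (successors {b, c}): φ is true.
  f (successors {a, f}): φ is true.
For instance, at a:
  At a: p is false, q | <>q is true, so p | (q | <>q) is true.
    At a: q is false, <>q is true, so q | <>q is true.
      At a: <>q requires q at some successor in {a, e, f}.
        q holds at f, so <>q is true at a.

Yes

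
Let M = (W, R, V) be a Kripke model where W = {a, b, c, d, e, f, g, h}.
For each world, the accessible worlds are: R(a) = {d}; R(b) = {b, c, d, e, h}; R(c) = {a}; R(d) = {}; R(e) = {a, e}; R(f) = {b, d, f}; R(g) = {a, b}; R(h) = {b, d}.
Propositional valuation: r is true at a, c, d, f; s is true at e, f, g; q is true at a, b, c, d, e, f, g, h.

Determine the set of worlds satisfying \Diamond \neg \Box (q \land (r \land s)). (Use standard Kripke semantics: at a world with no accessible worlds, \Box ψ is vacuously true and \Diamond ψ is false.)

Let φ = \Diamond \neg \Box (q \land (r \land s)). Evaluate φ at each world:
  a (successors {d}): φ is false.
  b (successors {b, c, d, e, h}): φ is true.
  c (successors {a}): φ is true.
  d (successors ∅): φ is false.
  e (successors {a, e}): φ is true.
  f (successors {b, d, f}): φ is true.
  g (successors {a, b}): φ is true.
  h (successors {b, d}): φ is true.
For instance, at h:
  At h: \Diamond \neg \Box (q \land (r \land s)) requires \neg \Box (q \land (r \land s)) at some successor in {b, d}.
    \neg \Box (q \land (r \land s)) holds at b, so \Diamond \neg \Box (q \land (r \land s)) is true at h.
      At b: \Box (q \land (r \land s)) is false, so \neg \Box (q \land (r \land s)) is true.
Satisfying worlds: {b, c, e, f, g, h}

b, c, e, f, g, h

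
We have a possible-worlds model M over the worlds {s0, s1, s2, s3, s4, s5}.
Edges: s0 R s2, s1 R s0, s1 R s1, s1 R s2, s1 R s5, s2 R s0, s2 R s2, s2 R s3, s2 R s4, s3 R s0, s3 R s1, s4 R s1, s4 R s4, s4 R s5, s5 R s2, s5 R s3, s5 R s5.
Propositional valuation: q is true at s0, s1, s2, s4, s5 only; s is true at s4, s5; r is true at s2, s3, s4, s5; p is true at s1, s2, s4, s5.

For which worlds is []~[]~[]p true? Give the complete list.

Let φ = []~[]~[]p. Evaluate φ at each world:
  s0 (successors {s2}): φ is true.
  s1 (successors {s0, s1, s2, s5}): φ is false.
  s2 (successors {s0, s2, s3, s4}): φ is false.
  s3 (successors {s0, s1}): φ is false.
  s4 (successors {s1, s4, s5}): φ is false.
  s5 (successors {s2, s3, s5}): φ is false.
For instance, at s0:
  At s0: []~[]~[]p requires ~[]~[]p at every successor {s2}.
      At s2: []~[]p is false, so ~[]~[]p is true.
  So []~[]~[]p is true at s0.
Satisfying worlds: {s0}

s0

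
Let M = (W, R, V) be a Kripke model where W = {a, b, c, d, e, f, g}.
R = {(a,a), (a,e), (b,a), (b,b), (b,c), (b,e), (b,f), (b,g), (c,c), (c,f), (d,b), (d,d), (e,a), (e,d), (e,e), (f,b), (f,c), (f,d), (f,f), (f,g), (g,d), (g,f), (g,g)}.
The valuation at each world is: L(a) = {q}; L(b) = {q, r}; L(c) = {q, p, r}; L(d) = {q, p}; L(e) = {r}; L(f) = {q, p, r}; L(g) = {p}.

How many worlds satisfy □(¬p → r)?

Recall that □ψ holds at a world iff ψ holds at every accessible world, and ◇ψ holds iff ψ holds at some accessible world.
Let φ = □(¬p → r). Evaluate φ at each world:
  a (successors {a, e}): φ is false.
  b (successors {a, b, c, e, f, g}): φ is false.
  c (successors {c, f}): φ is true.
  d (successors {b, d}): φ is true.
  e (successors {a, d, e}): φ is false.
  f (successors {b, c, d, f, g}): φ is true.
  g (successors {d, f, g}): φ is true.
For instance, at e:
  At e: □(¬p → r) requires ¬p → r at every successor {a, d, e}.
    ¬p → r fails at a, so □(¬p → r) is false at e.
Satisfying worlds: {c, d, f, g}

4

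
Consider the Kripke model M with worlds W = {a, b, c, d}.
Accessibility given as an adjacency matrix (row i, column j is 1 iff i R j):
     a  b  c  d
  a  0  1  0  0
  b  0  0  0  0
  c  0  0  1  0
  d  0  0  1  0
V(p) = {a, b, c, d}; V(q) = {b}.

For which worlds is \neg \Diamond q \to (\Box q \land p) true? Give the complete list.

Recall that \Box ψ holds at a world iff ψ holds at every accessible world, and \Diamond ψ holds iff ψ holds at some accessible world.
Let φ = \neg \Diamond q \to (\Box q \land p). Evaluate φ at each world:
  a (successors {b}): φ is true.
  b (successors ∅): φ is true.
  c (successors {c}): φ is false.
  d (successors {c}): φ is false.
For instance, at d:
  At d: \neg \Diamond q is true, \Box q \land p is false, so \neg \Diamond q \to (\Box q \land p) is false.
    At d: \Diamond q is false, so \neg \Diamond q is true.
      At d: \Diamond q requires q at some successor in {c}.
        At c: q is false.
      So \Diamond q is false at d.
    At d: \Box q is false, p is true, so \Box q \land p is false.
      At d: \Box q requires q at every successor {c}.
        q fails at c, so \Box q is false at d.
Satisfying worlds: {a, b}

a, b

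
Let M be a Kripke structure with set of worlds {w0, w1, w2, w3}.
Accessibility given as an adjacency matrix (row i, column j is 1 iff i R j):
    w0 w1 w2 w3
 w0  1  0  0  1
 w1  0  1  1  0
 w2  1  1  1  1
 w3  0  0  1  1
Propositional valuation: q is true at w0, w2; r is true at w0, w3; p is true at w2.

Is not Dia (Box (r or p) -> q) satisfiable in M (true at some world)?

Recall that Box ψ holds at a world iff ψ holds at every accessible world, and Dia ψ holds iff ψ holds at some accessible world.
Let φ = not Dia (Box (r or p) -> q). Evaluate φ at each world:
  w0 (successors {w0, w3}): φ is false.
  w1 (successors {w1, w2}): φ is false.
  w2 (successors {w0, w1, w2, w3}): φ is false.
  w3 (successors {w2, w3}): φ is false.
For instance, at w0:
  At w0: Dia (Box (r or p) -> q) is true, so not Dia (Box (r or p) -> q) is false.
    At w0: Dia (Box (r or p) -> q) requires Box (r or p) -> q at some successor in {w0, w3}.
      Box (r or p) -> q holds at w0, so Dia (Box (r or p) -> q) is true at w0.

No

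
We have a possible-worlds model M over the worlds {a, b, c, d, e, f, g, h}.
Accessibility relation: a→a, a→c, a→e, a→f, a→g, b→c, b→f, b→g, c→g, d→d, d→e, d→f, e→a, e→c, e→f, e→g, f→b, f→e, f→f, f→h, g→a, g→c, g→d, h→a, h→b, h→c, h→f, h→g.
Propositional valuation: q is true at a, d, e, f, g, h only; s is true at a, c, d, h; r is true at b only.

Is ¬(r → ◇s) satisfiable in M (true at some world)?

No

Let φ = ¬(r → ◇s). Evaluate φ at each world:
  a (successors {a, c, e, f, g}): φ is false.
  b (successors {c, f, g}): φ is false.
  c (successors {g}): φ is false.
  d (successors {d, e, f}): φ is false.
  e (successors {a, c, f, g}): φ is false.
  f (successors {b, e, f, h}): φ is false.
  g (successors {a, c, d}): φ is false.
  h (successors {a, b, c, f, g}): φ is false.
For instance, at a:
  At a: r → ◇s is true, so ¬(r → ◇s) is false.
    At a: r is false, ◇s is true, so r → ◇s is true.
      At a: ◇s requires s at some successor in {a, c, e, f, g}.
        s holds at a, so ◇s is true at a.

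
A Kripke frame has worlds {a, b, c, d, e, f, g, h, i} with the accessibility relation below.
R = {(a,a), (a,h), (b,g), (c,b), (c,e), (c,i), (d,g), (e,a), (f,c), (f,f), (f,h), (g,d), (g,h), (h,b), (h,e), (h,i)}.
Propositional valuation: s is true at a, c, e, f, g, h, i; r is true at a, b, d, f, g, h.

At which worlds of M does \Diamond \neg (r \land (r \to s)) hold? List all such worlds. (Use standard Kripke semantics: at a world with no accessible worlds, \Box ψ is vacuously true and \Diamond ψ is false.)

Let φ = \Diamond \neg (r \land (r \to s)). Evaluate φ at each world:
  a (successors {a, h}): φ is false.
  b (successors {g}): φ is false.
  c (successors {b, e, i}): φ is true.
  d (successors {g}): φ is false.
  e (successors {a}): φ is false.
  f (successors {c, f, h}): φ is true.
  g (successors {d, h}): φ is true.
  h (successors {b, e, i}): φ is true.
  i (successors ∅): φ is false.
For instance, at g:
  At g: \Diamond \neg (r \land (r \to s)) requires \neg (r \land (r \to s)) at some successor in {d, h}.
    \neg (r \land (r \to s)) holds at d, so \Diamond \neg (r \land (r \to s)) is true at g.
Satisfying worlds: {c, f, g, h}

c, f, g, h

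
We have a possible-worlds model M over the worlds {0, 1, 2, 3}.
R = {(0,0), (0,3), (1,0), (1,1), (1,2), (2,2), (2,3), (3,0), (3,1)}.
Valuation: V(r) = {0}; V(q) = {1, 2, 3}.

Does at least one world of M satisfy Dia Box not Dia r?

No

Recall that Box ψ holds at a world iff ψ holds at every accessible world, and Dia ψ holds iff ψ holds at some accessible world.
Let φ = Dia Box not Dia r. Evaluate φ at each world:
  0 (successors {0, 3}): φ is false.
  1 (successors {0, 1, 2}): φ is false.
  2 (successors {2, 3}): φ is false.
  3 (successors {0, 1}): φ is false.
For instance, at 0:
  At 0: Dia Box not Dia r requires Box not Dia r at some successor in {0, 3}.
    At 0: Box not Dia r is false.
    At 3: Box not Dia r is false.
  So Dia Box not Dia r is false at 0.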